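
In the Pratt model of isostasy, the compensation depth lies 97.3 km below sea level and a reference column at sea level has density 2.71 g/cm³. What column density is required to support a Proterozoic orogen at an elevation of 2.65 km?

2.64 g/cm³

Pratt balance: ρ_ref D = ρ (D + h).
ρ = ρ_ref D/(D + h) = 2.71 × 97.3 km/(97.3 km + 2.65 km) = 2.64 g/cm³.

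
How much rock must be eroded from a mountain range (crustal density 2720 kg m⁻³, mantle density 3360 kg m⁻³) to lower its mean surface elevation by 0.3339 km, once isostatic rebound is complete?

1.75 km

Net drop Δ = e − u = e − e ρ_c/ρ_m = e (ρ_m − ρ_c)/ρ_m.
e = Δ ρ_m/(ρ_m − ρ_c) = 0.3339 km × 3360/640 = 1.75 km.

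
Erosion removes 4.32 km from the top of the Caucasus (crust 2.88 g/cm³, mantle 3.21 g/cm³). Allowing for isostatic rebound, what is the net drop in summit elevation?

Rebound u = e ρ_c/ρ_m = 4.32 km × 2.88/3.21 = 3.876 km.
Net surface drop = e − u = 4.32 km − 3.876 km = e (ρ_m − ρ_c)/ρ_m = 0.444 km.

0.444 km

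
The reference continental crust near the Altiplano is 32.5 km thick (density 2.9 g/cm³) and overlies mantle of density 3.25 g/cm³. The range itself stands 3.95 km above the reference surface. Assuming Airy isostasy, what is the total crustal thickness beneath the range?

Root depth r = h ρ_c / (ρ_m − ρ_c) = 3.95 km × 2.9 / 0.35 = 32.73 km.
Total thickness = T + h + r = 32.5 km + 3.95 km + 32.73 km = 69.2 km.

69.2 km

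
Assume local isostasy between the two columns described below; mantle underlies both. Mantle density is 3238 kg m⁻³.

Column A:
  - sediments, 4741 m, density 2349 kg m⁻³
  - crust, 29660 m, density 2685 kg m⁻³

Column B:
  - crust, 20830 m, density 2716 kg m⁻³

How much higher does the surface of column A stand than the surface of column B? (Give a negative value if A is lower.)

For any compensation level in the mantle, the mantle terms cancel and isostasy reduces to e = (Σt_A − Σt_B) − (Σ(ρt)_A − Σ(ρt)_B) / ρ_m.
Σt_A = 34401 m; Σt_B = 20830 m; Σ(ρt)_A = 90773709; Σ(ρt)_B = 56574280 (in m·kg m⁻³).
e = (34401 − 20830) − (90773709 − 56574280) / 3238 = 3010 m.

3010 m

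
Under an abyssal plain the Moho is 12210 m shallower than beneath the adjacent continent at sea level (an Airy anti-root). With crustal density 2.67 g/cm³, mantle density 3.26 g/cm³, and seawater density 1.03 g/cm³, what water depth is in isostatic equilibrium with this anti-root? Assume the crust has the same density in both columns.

4390 m

Replacing a thickness d of crust by seawater at the top must be balanced by replacing crust with mantle at the base: d (ρ_c − ρ_w) = a (ρ_m − ρ_c).
d = a (ρ_m − ρ_c)/(ρ_c − ρ_w) = 12210 m × 0.59/1.64 = 4390 m.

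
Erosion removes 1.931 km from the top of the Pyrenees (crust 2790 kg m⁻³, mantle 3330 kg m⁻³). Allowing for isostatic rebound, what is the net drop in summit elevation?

Rebound u = e ρ_c/ρ_m = 1.931 km × 2790/3330 = 1.618 km.
Net surface drop = e − u = 1.931 km − 1.618 km = e (ρ_m − ρ_c)/ρ_m = 0.313 km.

0.313 km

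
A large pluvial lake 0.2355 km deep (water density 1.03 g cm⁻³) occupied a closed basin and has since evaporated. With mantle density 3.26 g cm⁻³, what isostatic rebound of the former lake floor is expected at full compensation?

0.0744 km

u = d ρ_w/ρ_m = 0.2355 km × 1.03/3.26 = 0.0744 km.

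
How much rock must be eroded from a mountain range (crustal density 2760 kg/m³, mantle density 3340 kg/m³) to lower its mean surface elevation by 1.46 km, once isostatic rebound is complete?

Net drop Δ = e − u = e − e ρ_c/ρ_m = e (ρ_m − ρ_c)/ρ_m.
e = Δ ρ_m/(ρ_m − ρ_c) = 1.46 km × 3340/580 = 8.41 km.

8.41 km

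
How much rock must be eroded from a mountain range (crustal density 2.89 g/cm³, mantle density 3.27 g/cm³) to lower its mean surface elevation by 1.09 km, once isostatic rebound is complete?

9.38 km

Net drop Δ = e − u = e − e ρ_c/ρ_m = e (ρ_m − ρ_c)/ρ_m.
e = Δ ρ_m/(ρ_m − ρ_c) = 1.09 km × 3.27/0.38 = 9.38 km.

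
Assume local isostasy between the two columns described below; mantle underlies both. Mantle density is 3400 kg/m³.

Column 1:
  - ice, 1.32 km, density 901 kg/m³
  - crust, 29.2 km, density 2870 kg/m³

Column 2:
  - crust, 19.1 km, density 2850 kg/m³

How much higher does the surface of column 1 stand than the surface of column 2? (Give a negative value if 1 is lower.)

For any compensation level in the mantle, the mantle terms cancel and isostasy reduces to e = (Σt_1 − Σt_2) − (Σ(ρt)_1 − Σ(ρt)_2) / ρ_m.
Σt_1 = 30.52 km; Σt_2 = 19.1 km; Σ(ρt)_1 = 84993.32; Σ(ρt)_2 = 54435 (in km·kg/m³).
e = (30.52 − 19.1) − (84993.32 − 54435) / 3400 = 2.43 km.

2.43 km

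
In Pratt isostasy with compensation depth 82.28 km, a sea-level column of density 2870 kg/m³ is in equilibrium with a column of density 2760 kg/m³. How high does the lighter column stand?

3.28 km

ρ_ref D = ρ (D + h) → h = D (ρ_ref − ρ)/ρ.
h = 82.28 km × (2870 − 2760)/2760 = 3.28 km.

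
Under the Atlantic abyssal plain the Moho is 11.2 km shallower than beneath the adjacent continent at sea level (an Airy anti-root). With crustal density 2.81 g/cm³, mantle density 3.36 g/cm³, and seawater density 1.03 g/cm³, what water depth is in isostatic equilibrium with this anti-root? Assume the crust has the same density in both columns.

3.46 km

Replacing a thickness d of crust by seawater at the top must be balanced by replacing crust with mantle at the base: d (ρ_c − ρ_w) = a (ρ_m − ρ_c).
d = a (ρ_m − ρ_c)/(ρ_c − ρ_w) = 11.2 km × 0.55/1.78 = 3.46 km.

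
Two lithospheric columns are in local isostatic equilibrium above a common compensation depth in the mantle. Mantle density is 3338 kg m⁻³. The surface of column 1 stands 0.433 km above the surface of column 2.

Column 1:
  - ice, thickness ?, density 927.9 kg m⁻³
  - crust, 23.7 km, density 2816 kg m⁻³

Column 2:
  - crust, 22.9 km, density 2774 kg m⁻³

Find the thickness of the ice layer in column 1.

Take the compensation level at the base of the deeper column (depth z_c below the surface of column 1) and equate Σ ρ_i t_i down to z_c; mantle fills any gap and the z_c terms cancel.
Column 1: x×927.9 + 23.7×2816 + (z_c − 23.7 − x)×3338
Column 2: 0.433×0 + 22.9×2774 + (z_c − 0.433 − 22.9)×3338
The z_c×3338 term appears on both sides and cancels. Collect the known terms of each column as K = Σ(ρt)_known − 3338 × (depth of known layers): K_1 = 66739.2 − 3338×23.7 = −12371.4; K_2 = 63524.6 − 3338×(0.433 + 22.9) = −14360.954.
Balance: K_1 − x×(3338 − 927.9) = K_2, so x = (K_1 − K_2)/(3338 − 927.9) = 1989.55/2410.1 = 0.826 km.

0.826 km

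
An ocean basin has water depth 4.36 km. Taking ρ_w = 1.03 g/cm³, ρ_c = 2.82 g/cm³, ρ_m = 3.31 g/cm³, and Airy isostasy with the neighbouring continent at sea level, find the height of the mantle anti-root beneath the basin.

Isostatic balance requires: replacing crust with seawater at the top is compensated by replacing crust with mantle at the base: d (ρ_c − ρ_w) = a (ρ_m − ρ_c).
a = d (ρ_c − ρ_w)/(ρ_m − ρ_c) = 4.36 km × 1.79/0.49 = 15.9 km.

15.9 km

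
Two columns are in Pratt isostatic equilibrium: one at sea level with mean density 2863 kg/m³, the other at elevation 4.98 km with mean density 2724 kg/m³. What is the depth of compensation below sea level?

ρ_ref D = ρ (D + h) → D (ρ_ref − ρ) = ρ h.
D = ρ h/(ρ_ref − ρ) = 2724 × 4.98 km/(2863 − 2724) = 97.6 km.

97.6 km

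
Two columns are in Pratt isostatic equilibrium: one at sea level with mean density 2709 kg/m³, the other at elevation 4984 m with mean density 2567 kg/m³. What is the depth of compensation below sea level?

ρ_ref D = ρ (D + h) → D (ρ_ref − ρ) = ρ h.
D = ρ h/(ρ_ref − ρ) = 2567 × 4984 m/(2709 − 2567) = 90100 m.

90100 m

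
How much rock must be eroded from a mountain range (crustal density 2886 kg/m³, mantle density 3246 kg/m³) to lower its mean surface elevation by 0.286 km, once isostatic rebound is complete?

Net drop Δ = e − u = e − e ρ_c/ρ_m = e (ρ_m − ρ_c)/ρ_m.
e = Δ ρ_m/(ρ_m − ρ_c) = 0.286 km × 3246/360 = 2.58 km.

2.58 km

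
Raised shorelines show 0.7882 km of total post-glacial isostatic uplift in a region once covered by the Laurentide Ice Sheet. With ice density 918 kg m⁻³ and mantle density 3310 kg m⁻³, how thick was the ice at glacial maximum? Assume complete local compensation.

2.84 km

u = t ρ_ice/ρ_m → t = u ρ_m/ρ_ice = 0.7882 km × 3310/918 = 2.84 km.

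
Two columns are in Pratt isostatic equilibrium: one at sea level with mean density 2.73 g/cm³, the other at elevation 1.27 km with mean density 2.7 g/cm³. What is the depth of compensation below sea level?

114 km

ρ_ref D = ρ (D + h) → D (ρ_ref − ρ) = ρ h.
D = ρ h/(ρ_ref − ρ) = 2.7 × 1.27 km/(2.73 − 2.7) = 114 km.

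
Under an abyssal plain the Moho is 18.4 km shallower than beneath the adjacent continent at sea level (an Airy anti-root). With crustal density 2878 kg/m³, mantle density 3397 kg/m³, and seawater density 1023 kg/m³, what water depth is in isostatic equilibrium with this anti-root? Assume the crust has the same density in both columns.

5.15 km

Replacing a thickness d of crust by seawater at the top must be balanced by replacing crust with mantle at the base: d (ρ_c − ρ_w) = a (ρ_m − ρ_c).
d = a (ρ_m − ρ_c)/(ρ_c − ρ_w) = 18.4 km × 519/1855 = 5.15 km.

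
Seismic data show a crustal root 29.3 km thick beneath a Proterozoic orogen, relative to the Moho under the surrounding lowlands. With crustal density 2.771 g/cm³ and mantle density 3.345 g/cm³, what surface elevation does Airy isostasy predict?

6.07 km

Equating mass per unit area of the two columns: ρ_c h = (ρ_m − ρ_c) r.
h = r (ρ_m − ρ_c) / ρ_c = 29.3 km × (3.345 − 2.771) / 2.771 = 6.07 km.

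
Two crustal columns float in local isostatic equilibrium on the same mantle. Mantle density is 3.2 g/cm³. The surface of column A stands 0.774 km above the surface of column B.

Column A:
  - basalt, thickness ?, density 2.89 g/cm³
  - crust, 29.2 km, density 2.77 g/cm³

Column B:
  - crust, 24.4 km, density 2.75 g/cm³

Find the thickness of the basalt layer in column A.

2.91 km

Take the compensation level at the base of the deeper column (depth z_c below the surface of column A) and equate Σ ρ_i t_i down to z_c; mantle fills any gap and the z_c terms cancel.
Column A: x×2.89 + 29.2×2.77 + (z_c − 29.2 − x)×3.2
Column B: 0.774×0 + 24.4×2.75 + (z_c − 0.774 − 24.4)×3.2
The z_c×3.2 term appears on both sides and cancels. Collect the known terms of each column as K = Σ(ρt)_known − 3.2 × (depth of known layers): K_A = 80.884 − 3.2×29.2 = −12.556; K_B = 67.1 − 3.2×(0.774 + 24.4) = −13.4568.
Balance: K_A − x×(3.2 − 2.89) = K_B, so x = (K_A − K_B)/(3.2 − 2.89) = 0.9008/0.31 = 2.91 km.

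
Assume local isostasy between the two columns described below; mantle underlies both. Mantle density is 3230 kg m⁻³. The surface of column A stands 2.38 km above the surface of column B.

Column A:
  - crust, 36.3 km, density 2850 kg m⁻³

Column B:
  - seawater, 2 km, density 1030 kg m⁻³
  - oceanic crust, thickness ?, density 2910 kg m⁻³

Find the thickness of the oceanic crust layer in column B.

Take the compensation level at the base of the deeper column (depth z_c below the surface of column A) and equate Σ ρ_i t_i down to z_c; mantle fills any gap and the z_c terms cancel.
Column A: 36.3×2850 + (z_c − 36.3)×3230
Column B: 2.38×0 + 2×1030 + x×2910 + (z_c − 2.38 − 2 − x)×3230
The z_c×3230 term appears on both sides and cancels. Collect the known terms of each column as K = Σ(ρt)_known − 3230 × (depth of known layers): K_A = 103455 − 3230×36.3 = −13794; K_B = 2060 − 3230×(2.38 + 2) = −12087.4.
Balance: K_A = K_B − x×(3230 − 2910), so x = (K_B − K_A)/(3230 − 2910) = 1706.6/320 = 5.33 km.

5.33 km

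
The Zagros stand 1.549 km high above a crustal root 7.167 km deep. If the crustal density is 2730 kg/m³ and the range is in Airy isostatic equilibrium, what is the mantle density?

Airy balance: ρ_c h = (ρ_m − ρ_c) r → ρ_m = ρ_c (1 + h/r).
ρ_m = 2730 × (1 + 1.549 km/7.167 km) = 3320 kg/m³.

3320 kg/m³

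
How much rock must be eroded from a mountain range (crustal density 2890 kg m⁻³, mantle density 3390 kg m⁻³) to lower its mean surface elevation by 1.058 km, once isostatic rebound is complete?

Net drop Δ = e − u = e − e ρ_c/ρ_m = e (ρ_m − ρ_c)/ρ_m.
e = Δ ρ_m/(ρ_m − ρ_c) = 1.058 km × 3390/500 = 7.17 km.

7.17 km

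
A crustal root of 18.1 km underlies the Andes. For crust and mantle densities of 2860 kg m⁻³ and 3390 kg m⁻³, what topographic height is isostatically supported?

3.35 km

Equating mass per unit area of the two columns: ρ_c h = (ρ_m − ρ_c) r.
h = r (ρ_m − ρ_c) / ρ_c = 18.1 km × (3390 − 2860) / 2860 = 3.35 km.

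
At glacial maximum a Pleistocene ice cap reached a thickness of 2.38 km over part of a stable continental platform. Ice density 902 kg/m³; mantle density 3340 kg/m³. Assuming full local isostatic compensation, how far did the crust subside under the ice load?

Isostatic balance requires: the ice load ρ_ice t is balanced by mantle displaced below, ρ_m s.
s = t ρ_ice / ρ_m = 2.38 km × 902/3340 = 0.643 km.

0.643 km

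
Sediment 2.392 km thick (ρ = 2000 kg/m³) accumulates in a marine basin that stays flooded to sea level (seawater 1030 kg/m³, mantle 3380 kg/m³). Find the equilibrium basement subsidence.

Submarine loading: the sediment displaces seawater, and the subsidence is in turn flooded, so s (ρ_m − ρ_w) = t (ρ_sed − ρ_w).
s = 2.392 km × (2000 − 1030) / (3380 − 1030) = 0.987 km.

0.987 km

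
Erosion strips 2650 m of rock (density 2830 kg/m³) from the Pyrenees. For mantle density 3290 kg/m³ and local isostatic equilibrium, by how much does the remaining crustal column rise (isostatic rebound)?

Unloading: uplift u = e ρ_c/ρ_m = 2650 m × 2830/3290 = 2280 m.

2280 m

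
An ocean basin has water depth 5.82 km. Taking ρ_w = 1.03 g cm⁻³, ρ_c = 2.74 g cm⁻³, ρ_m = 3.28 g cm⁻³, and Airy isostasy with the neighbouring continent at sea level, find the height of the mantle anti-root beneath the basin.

In Airy isostatic equilibrium: replacing crust with seawater at the top is compensated by replacing crust with mantle at the base: d (ρ_c − ρ_w) = a (ρ_m − ρ_c).
a = d (ρ_c − ρ_w)/(ρ_m − ρ_c) = 5.82 km × 1.71/0.54 = 18.4 km.

18.4 km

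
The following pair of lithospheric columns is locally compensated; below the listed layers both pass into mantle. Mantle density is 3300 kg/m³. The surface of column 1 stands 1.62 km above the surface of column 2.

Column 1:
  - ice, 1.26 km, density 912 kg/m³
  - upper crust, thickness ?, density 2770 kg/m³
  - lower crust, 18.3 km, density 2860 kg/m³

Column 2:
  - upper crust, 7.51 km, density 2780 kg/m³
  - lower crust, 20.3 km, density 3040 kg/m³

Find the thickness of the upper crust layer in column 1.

6.54 km

Take the compensation level at the base of the deeper column (depth z_c below the surface of column 1) and equate Σ ρ_i t_i down to z_c; mantle fills any gap and the z_c terms cancel.
Column 1: 1.26×912 + x×2770 + 18.3×2860 + (z_c − 19.56 − x)×3300
Column 2: 1.62×0 + 7.51×2780 + 20.3×3040 + (z_c − 1.62 − 27.81)×3300
The z_c×3300 term appears on both sides and cancels. Collect the known terms of each column as K = Σ(ρt)_known − 3300 × (depth of known layers): K_1 = 53487.12 − 3300×19.56 = −11060.88; K_2 = 82589.8 − 3300×(1.62 + 27.81) = −14529.2.
Balance: K_1 − x×(3300 − 2770) = K_2, so x = (K_1 − K_2)/(3300 − 2770) = 3468.32/530 = 6.54 km.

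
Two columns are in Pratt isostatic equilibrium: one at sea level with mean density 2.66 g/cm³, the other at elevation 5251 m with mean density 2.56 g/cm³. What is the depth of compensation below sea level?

ρ_ref D = ρ (D + h) → D (ρ_ref − ρ) = ρ h.
D = ρ h/(ρ_ref − ρ) = 2.56 × 5251 m/(2.66 − 2.56) = 134000 m.

134000 m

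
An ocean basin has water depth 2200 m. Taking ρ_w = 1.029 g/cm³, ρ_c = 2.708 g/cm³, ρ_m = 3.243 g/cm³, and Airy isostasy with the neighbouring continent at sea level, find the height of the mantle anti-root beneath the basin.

Isostatic balance requires: replacing crust with seawater at the top is compensated by replacing crust with mantle at the base: d (ρ_c − ρ_w) = a (ρ_m − ρ_c).
a = d (ρ_c − ρ_w)/(ρ_m − ρ_c) = 2200 m × 1.679/0.535 = 6900 m.

6900 m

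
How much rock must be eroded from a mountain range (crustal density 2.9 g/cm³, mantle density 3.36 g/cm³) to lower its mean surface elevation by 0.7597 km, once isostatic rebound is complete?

Net drop Δ = e − u = e − e ρ_c/ρ_m = e (ρ_m − ρ_c)/ρ_m.
e = Δ ρ_m/(ρ_m − ρ_c) = 0.7597 km × 3.36/0.46 = 5.55 km.

5.55 km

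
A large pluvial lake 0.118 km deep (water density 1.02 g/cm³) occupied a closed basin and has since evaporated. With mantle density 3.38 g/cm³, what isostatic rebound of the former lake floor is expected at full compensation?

u = d ρ_w/ρ_m = 0.118 km × 1.02/3.38 = 0.0356 km.

0.0356 km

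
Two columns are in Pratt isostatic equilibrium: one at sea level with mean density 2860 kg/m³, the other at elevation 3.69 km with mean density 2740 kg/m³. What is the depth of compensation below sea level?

84.3 km

ρ_ref D = ρ (D + h) → D (ρ_ref − ρ) = ρ h.
D = ρ h/(ρ_ref − ρ) = 2740 × 3.69 km/(2860 − 2740) = 84.3 km.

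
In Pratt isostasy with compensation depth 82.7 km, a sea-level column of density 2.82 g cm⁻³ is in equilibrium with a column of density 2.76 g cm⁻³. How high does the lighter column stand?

1.8 km

ρ_ref D = ρ (D + h) → h = D (ρ_ref − ρ)/ρ.
h = 82.7 km × (2.82 − 2.76)/2.76 = 1.8 km.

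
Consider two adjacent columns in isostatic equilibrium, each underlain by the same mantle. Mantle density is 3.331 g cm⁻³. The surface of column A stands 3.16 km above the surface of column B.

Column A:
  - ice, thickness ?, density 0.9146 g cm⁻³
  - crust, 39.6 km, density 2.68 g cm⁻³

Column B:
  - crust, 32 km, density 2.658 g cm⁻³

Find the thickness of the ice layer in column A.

Take the compensation level at the base of the deeper column (depth z_c below the surface of column A) and equate Σ ρ_i t_i down to z_c; mantle fills any gap and the z_c terms cancel.
Column A: x×0.9146 + 39.6×2.68 + (z_c − 39.6 − x)×3.331
Column B: 3.16×0 + 32×2.658 + (z_c − 3.16 − 32)×3.331
The z_c×3.331 term appears on both sides and cancels. Collect the known terms of each column as K = Σ(ρt)_known − 3.331 × (depth of known layers): K_A = 106.128 − 3.331×39.6 = −25.7796; K_B = 85.056 − 3.331×(3.16 + 32) = −32.06196.
Balance: K_A − x×(3.331 − 0.9146) = K_B, so x = (K_A − K_B)/(3.331 − 0.9146) = 6.28236/2.4164 = 2.6 km.

2.6 km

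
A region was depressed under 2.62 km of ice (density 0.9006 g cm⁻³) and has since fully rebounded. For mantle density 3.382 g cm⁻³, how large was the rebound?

Removing the load lets mantle flow back in; uplift u satisfies ρ_ice t = ρ_m u.
u = t ρ_ice/ρ_m = 2.62 km × 0.9006/3.382 = 0.698 km.

0.698 km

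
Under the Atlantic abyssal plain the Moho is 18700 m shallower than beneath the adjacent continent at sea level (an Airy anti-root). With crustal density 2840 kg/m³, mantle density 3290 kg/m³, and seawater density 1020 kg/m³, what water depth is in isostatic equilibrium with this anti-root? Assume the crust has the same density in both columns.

4620 m

Replacing a thickness d of crust by seawater at the top must be balanced by replacing crust with mantle at the base: d (ρ_c − ρ_w) = a (ρ_m − ρ_c).
d = a (ρ_m − ρ_c)/(ρ_c − ρ_w) = 18700 m × 450/1820 = 4620 m.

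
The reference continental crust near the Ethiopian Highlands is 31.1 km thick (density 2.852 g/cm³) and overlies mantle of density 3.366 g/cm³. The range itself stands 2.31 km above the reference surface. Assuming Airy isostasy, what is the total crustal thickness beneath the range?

46.2 km

Root depth r = h ρ_c / (ρ_m − ρ_c) = 2.31 km × 2.852 / 0.514 = 12.82 km.
Total thickness = T + h + r = 31.1 km + 2.31 km + 12.82 km = 46.2 km.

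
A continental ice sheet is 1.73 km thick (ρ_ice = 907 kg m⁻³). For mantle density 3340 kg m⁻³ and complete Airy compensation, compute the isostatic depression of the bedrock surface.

Isostatic balance requires: the ice load ρ_ice t is balanced by mantle displaced below, ρ_m s.
s = t ρ_ice / ρ_m = 1.73 km × 907/3340 = 0.47 km.

0.47 km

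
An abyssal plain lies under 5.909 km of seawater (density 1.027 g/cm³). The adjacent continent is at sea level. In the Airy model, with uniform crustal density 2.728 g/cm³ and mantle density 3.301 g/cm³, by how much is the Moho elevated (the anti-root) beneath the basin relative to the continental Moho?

17.5 km

For local isostatic compensation: replacing crust with seawater at the top is compensated by replacing crust with mantle at the base: d (ρ_c − ρ_w) = a (ρ_m − ρ_c).
a = d (ρ_c − ρ_w)/(ρ_m − ρ_c) = 5.909 km × 1.701/0.573 = 17.5 km.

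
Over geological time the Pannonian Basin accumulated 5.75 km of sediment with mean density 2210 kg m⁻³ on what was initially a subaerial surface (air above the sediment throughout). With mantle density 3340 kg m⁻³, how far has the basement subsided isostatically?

3.8 km

Subaerial load: s = t ρ_sed / ρ_m = 5.75 km × 2210/3340 = 3.8 km.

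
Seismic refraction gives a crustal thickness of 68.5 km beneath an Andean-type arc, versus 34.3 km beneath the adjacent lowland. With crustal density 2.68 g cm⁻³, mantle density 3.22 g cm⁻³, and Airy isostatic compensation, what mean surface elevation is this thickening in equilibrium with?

Excess crust Δ = 68.5 km − 34.3 km = 34.2 km, split between elevation h and root r with h + r = Δ.
Airy balance ρ_c h = (ρ_m − ρ_c) r gives r = h ρ_c/(ρ_m − ρ_c), so h (1 + ρ_c/(ρ_m − ρ_c)) = Δ, i.e. h = Δ (ρ_m − ρ_c)/ρ_m.
h = 34.2 km × 0.54/3.22 = 5.74 km.

5.74 km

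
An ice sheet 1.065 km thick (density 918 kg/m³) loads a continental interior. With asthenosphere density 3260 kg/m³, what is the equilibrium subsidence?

0.3 km

By Archimedes' principle applied to the lithosphere: the ice load ρ_ice t is balanced by mantle displaced below, ρ_m s.
s = t ρ_ice / ρ_m = 1.065 km × 918/3260 = 0.3 km.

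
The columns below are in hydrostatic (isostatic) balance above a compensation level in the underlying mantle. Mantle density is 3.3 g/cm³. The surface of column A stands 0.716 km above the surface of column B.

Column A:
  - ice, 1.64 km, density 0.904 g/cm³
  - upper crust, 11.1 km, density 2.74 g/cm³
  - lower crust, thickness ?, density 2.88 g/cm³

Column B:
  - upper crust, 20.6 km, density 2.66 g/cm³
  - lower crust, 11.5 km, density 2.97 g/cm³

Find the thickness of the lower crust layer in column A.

21.9 km

Take the compensation level at the base of the deeper column (depth z_c below the surface of column A) and equate Σ ρ_i t_i down to z_c; mantle fills any gap and the z_c terms cancel.
Column A: 1.64×0.904 + 11.1×2.74 + x×2.88 + (z_c − 12.74 − x)×3.3
Column B: 0.716×0 + 20.6×2.66 + 11.5×2.97 + (z_c − 0.716 − 32.1)×3.3
The z_c×3.3 term appears on both sides and cancels. Collect the known terms of each column as K = Σ(ρt)_known − 3.3 × (depth of known layers): K_A = 31.89656 − 3.3×12.74 = −10.14544; K_B = 88.951 − 3.3×(0.716 + 32.1) = −19.3418.
Balance: K_A − x×(3.3 − 2.88) = K_B, so x = (K_A − K_B)/(3.3 − 2.88) = 9.19636/0.42 = 21.9 km.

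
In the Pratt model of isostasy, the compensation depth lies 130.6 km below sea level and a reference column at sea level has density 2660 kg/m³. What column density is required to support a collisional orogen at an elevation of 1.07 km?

2640 kg/m³

Pratt balance: ρ_ref D = ρ (D + h).
ρ = ρ_ref D/(D + h) = 2660 × 130.6 km/(130.6 km + 1.07 km) = 2640 kg/m³.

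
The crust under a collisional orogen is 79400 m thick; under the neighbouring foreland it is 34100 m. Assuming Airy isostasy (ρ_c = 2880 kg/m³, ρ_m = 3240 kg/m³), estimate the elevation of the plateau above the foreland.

5030 m

Excess crust Δ = 79400 m − 34100 m = 45300 m, split between elevation h and root r with h + r = Δ.
Airy balance ρ_c h = (ρ_m − ρ_c) r gives r = h ρ_c/(ρ_m − ρ_c), so h (1 + ρ_c/(ρ_m − ρ_c)) = Δ, i.e. h = Δ (ρ_m − ρ_c)/ρ_m.
h = 45300 m × 360/3240 = 5030 m.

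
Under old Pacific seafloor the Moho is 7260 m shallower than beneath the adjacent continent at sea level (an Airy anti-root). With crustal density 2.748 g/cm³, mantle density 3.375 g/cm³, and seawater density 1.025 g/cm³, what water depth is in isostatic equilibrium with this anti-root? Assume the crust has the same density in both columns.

2640 m

Replacing a thickness d of crust by seawater at the top must be balanced by replacing crust with mantle at the base: d (ρ_c − ρ_w) = a (ρ_m − ρ_c).
d = a (ρ_m − ρ_c)/(ρ_c − ρ_w) = 7260 m × 0.627/1.723 = 2640 m.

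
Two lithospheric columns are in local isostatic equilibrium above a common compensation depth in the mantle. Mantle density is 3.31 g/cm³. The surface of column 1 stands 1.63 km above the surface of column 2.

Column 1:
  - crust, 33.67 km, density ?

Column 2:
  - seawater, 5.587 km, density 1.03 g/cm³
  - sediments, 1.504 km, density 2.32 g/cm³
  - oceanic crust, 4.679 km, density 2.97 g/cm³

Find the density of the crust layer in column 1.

Take the compensation level at the base of the deeper column (depth z_c below the surface of column 1) and equate Σ ρ_i t_i down to z_c; mantle fills any gap and the z_c terms cancel.
Column 1: 33.67×ρ + (z_c − 33.67)×3.31
Column 2: 1.63×0 + 5.587×1.03 + 1.504×2.32 + 4.679×2.97 + (z_c − 1.63 − 11.77)×3.31
The z_c×3.31 term appears on both sides and cancels. Collect the known terms of each column as K = Σ(ρt)_known − 3.31 × (depth of known layers): K_1 = 0 − 3.31×33.67 = −111.4477; K_2 = 23.14052 − 3.31×(1.63 + 11.77) = −21.21348.
Balance: K_1 + 33.67×ρ = K_2, so ρ = (K_2 − K_1)/33.67 = 90.2342/33.67 = 2.68 g/cm³.

2.68 g/cm³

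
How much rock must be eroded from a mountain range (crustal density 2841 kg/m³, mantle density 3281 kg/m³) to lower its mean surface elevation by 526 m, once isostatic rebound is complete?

3920 m

Net drop Δ = e − u = e − e ρ_c/ρ_m = e (ρ_m − ρ_c)/ρ_m.
e = Δ ρ_m/(ρ_m − ρ_c) = 526 m × 3281/440 = 3920 m.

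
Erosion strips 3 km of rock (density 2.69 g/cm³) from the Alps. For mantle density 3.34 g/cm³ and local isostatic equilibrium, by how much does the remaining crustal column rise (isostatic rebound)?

2.42 km

Unloading: uplift u = e ρ_c/ρ_m = 3 km × 2.69/3.34 = 2.42 km.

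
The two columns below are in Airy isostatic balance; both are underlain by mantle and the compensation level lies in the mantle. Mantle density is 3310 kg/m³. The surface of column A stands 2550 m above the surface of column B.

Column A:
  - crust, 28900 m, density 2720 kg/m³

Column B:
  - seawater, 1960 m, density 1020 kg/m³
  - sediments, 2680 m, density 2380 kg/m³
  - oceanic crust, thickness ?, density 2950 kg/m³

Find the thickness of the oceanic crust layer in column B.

4530 m

Take the compensation level at the base of the deeper column (depth z_c below the surface of column A) and equate Σ ρ_i t_i down to z_c; mantle fills any gap and the z_c terms cancel.
Column A: 28900×2720 + (z_c − 28900)×3310
Column B: 2550×0 + 1960×1020 + 2680×2380 + x×2950 + (z_c − 2550 − 4640 − x)×3310
The z_c×3310 term appears on both sides and cancels. Collect the known terms of each column as K = Σ(ρt)_known − 3310 × (depth of known layers): K_A = 78608000 − 3310×28900 = −17051000; K_B = 8377600 − 3310×(2550 + 4640) = −15421300.
Balance: K_A = K_B − x×(3310 − 2950), so x = (K_B − K_A)/(3310 − 2950) = 1629700/360 = 4530 m.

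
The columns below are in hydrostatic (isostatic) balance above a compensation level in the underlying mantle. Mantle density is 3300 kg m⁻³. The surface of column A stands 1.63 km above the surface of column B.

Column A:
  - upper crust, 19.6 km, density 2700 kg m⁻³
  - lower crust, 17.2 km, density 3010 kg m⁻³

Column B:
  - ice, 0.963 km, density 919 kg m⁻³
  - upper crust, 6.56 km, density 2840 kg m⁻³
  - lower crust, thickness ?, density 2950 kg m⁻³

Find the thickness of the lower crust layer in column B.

Take the compensation level at the base of the deeper column (depth z_c below the surface of column A) and equate Σ ρ_i t_i down to z_c; mantle fills any gap and the z_c terms cancel.
Column A: 19.6×2700 + 17.2×3010 + (z_c − 36.8)×3300
Column B: 1.63×0 + 0.963×919 + 6.56×2840 + x×2950 + (z_c − 1.63 − 7.523 − x)×3300
The z_c×3300 term appears on both sides and cancels. Collect the known terms of each column as K = Σ(ρt)_known − 3300 × (depth of known layers): K_A = 104692 − 3300×36.8 = −16748; K_B = 19515.397 − 3300×(1.63 + 7.523) = −10689.503.
Balance: K_A = K_B − x×(3300 − 2950), so x = (K_B − K_A)/(3300 − 2950) = 6058.5/350 = 17.3 km.

17.3 km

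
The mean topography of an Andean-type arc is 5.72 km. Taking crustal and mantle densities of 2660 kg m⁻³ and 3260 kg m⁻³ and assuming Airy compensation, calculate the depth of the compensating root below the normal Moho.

25.4 km

Isostatic balance requires: the weight of the topography is balanced by the buoyancy of the root, ρ_c h = (ρ_m − ρ_c) r.
r = h · ρ_c / (ρ_m − ρ_c) = 5.72 km × 2660 / (3260 − 2660) = 25.4 km.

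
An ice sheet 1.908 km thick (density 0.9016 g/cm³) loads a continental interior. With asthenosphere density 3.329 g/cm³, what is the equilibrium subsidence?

0.517 km

Balancing pressure at the compensation depth: the ice load ρ_ice t is balanced by mantle displaced below, ρ_m s.
s = t ρ_ice / ρ_m = 1.908 km × 0.9016/3.329 = 0.517 km.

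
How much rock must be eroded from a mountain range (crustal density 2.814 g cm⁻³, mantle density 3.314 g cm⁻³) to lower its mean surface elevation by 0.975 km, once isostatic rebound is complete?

Net drop Δ = e − u = e − e ρ_c/ρ_m = e (ρ_m − ρ_c)/ρ_m.
e = Δ ρ_m/(ρ_m − ρ_c) = 0.975 km × 3.314/0.5 = 6.46 km.

6.46 km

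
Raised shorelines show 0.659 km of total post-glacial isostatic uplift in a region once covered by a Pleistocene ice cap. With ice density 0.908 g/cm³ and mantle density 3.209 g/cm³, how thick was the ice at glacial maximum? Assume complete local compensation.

u = t ρ_ice/ρ_m → t = u ρ_m/ρ_ice = 0.659 km × 3.209/0.908 = 2.33 km.

2.33 km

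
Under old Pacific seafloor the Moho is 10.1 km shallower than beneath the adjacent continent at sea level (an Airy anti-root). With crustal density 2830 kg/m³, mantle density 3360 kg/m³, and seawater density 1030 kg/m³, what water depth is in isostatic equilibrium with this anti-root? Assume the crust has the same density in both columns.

Replacing a thickness d of crust by seawater at the top must be balanced by replacing crust with mantle at the base: d (ρ_c − ρ_w) = a (ρ_m − ρ_c).
d = a (ρ_m − ρ_c)/(ρ_c − ρ_w) = 10.1 km × 530/1800 = 2.97 km.

2.97 km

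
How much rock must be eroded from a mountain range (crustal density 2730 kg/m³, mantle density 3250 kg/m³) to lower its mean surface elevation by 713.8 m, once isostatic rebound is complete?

Net drop Δ = e − u = e − e ρ_c/ρ_m = e (ρ_m − ρ_c)/ρ_m.
e = Δ ρ_m/(ρ_m − ρ_c) = 713.8 m × 3250/520 = 4460 m.

4460 m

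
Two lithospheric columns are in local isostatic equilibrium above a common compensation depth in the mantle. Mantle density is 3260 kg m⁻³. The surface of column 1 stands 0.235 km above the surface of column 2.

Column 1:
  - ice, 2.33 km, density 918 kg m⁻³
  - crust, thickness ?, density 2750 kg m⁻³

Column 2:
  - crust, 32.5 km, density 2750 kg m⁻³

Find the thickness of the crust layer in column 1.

Take the compensation level at the base of the deeper column (depth z_c below the surface of column 1) and equate Σ ρ_i t_i down to z_c; mantle fills any gap and the z_c terms cancel.
Column 1: 2.33×918 + x×2750 + (z_c − 2.33 − x)×3260
Column 2: 0.235×0 + 32.5×2750 + (z_c − 0.235 − 32.5)×3260
The z_c×3260 term appears on both sides and cancels. Collect the known terms of each column as K = Σ(ρt)_known − 3260 × (depth of known layers): K_1 = 2138.94 − 3260×2.33 = −5456.86; K_2 = 89375 − 3260×(0.235 + 32.5) = −17341.1.
Balance: K_1 − x×(3260 − 2750) = K_2, so x = (K_1 − K_2)/(3260 − 2750) = 11884.2/510 = 23.3 km.

23.3 km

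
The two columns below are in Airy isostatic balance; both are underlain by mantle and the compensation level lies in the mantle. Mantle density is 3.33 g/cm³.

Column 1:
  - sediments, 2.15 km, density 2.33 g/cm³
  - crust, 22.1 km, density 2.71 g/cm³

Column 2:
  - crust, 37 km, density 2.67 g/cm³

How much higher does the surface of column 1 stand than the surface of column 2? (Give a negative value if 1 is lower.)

For any compensation level in the mantle, the mantle terms cancel and isostasy reduces to e = (Σt_1 − Σt_2) − (Σ(ρt)_1 − Σ(ρt)_2) / ρ_m.
Σt_1 = 24.25 km; Σt_2 = 37 km; Σ(ρt)_1 = 64.9005; Σ(ρt)_2 = 98.79 (in km·g/cm³).
e = (24.25 − 37) − (64.9005 − 98.79) / 3.33 = −2.57 km.

−2.57 km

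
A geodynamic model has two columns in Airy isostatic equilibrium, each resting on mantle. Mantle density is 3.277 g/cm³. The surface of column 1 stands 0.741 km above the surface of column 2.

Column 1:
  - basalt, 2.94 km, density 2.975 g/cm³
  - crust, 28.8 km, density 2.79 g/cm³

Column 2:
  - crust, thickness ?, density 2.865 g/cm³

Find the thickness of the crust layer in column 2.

Take the compensation level at the base of the deeper column (depth z_c below the surface of column 1) and equate Σ ρ_i t_i down to z_c; mantle fills any gap and the z_c terms cancel.
Column 1: 2.94×2.975 + 28.8×2.79 + (z_c − 31.74)×3.277
Column 2: 0.741×0 + x×2.865 + (z_c − 0.741 − 0 − x)×3.277
The z_c×3.277 term appears on both sides and cancels. Collect the known terms of each column as K = Σ(ρt)_known − 3.277 × (depth of known layers): K_1 = 89.0985 − 3.277×31.74 = −14.91348; K_2 = 0 − 3.277×(0.741 + 0) = −2.428257.
Balance: K_1 = K_2 − x×(3.277 − 2.865), so x = (K_2 − K_1)/(3.277 − 2.865) = 12.4852/0.412 = 30.3 km.

30.3 km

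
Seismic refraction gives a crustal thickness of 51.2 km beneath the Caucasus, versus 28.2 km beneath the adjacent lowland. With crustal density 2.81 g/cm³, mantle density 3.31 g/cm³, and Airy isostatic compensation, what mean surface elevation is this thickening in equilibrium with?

3.47 km

Excess crust Δ = 51.2 km − 28.2 km = 23 km, split between elevation h and root r with h + r = Δ.
Airy balance ρ_c h = (ρ_m − ρ_c) r gives r = h ρ_c/(ρ_m − ρ_c), so h (1 + ρ_c/(ρ_m − ρ_c)) = Δ, i.e. h = Δ (ρ_m − ρ_c)/ρ_m.
h = 23 km × 0.5/3.31 = 3.47 km.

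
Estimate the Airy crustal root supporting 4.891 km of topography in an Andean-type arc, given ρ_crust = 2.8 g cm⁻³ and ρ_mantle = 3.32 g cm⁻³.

By Archimedes' principle applied to the lithosphere: the weight of the topography is balanced by the buoyancy of the root, ρ_c h = (ρ_m − ρ_c) r.
r = h · ρ_c / (ρ_m − ρ_c) = 4.891 km × 2.8 / (3.32 − 2.8) = 26.3 km.

26.3 km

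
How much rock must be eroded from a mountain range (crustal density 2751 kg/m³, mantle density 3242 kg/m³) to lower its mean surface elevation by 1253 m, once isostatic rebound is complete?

Net drop Δ = e − u = e − e ρ_c/ρ_m = e (ρ_m − ρ_c)/ρ_m.
e = Δ ρ_m/(ρ_m − ρ_c) = 1253 m × 3242/491 = 8270 m.

8270 m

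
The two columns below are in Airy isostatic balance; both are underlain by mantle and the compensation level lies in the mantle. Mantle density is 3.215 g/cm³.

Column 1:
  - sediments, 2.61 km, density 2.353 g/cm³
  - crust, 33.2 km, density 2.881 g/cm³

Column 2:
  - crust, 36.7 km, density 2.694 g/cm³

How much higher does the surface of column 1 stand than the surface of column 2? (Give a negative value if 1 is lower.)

−1.8 km

For any compensation level in the mantle, the mantle terms cancel and isostasy reduces to e = (Σt_1 − Σt_2) − (Σ(ρt)_1 − Σ(ρt)_2) / ρ_m.
Σt_1 = 35.81 km; Σt_2 = 36.7 km; Σ(ρt)_1 = 101.79053; Σ(ρt)_2 = 98.8698 (in km·g/cm³).
e = (35.81 − 36.7) − (101.79053 − 98.8698) / 3.215 = −1.8 km.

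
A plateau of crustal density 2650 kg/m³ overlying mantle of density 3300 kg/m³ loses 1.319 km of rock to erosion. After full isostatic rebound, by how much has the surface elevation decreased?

Rebound u = e ρ_c/ρ_m = 1.319 km × 2650/3300 = 1.059 km.
Net surface drop = e − u = 1.319 km − 1.059 km = e (ρ_m − ρ_c)/ρ_m = 0.26 km.

0.26 km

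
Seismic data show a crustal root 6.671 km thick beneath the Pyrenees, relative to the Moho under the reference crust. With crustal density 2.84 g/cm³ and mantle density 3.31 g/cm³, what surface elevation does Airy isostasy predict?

1.1 km

By Archimedes' principle applied to the lithosphere: ρ_c h = (ρ_m − ρ_c) r.
h = r (ρ_m − ρ_c) / ρ_c = 6.671 km × (3.31 − 2.84) / 2.84 = 1.1 km.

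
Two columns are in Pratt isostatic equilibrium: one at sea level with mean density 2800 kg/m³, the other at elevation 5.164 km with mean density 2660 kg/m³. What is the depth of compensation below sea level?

ρ_ref D = ρ (D + h) → D (ρ_ref − ρ) = ρ h.
D = ρ h/(ρ_ref − ρ) = 2660 × 5.164 km/(2800 − 2660) = 98.1 km.

98.1 km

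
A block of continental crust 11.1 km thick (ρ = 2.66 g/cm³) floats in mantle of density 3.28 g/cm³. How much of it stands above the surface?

Floating equilibrium: submerged depth d = t ρ_obj/ρ_fluid = 11.1 km × 2.66/3.28 = 9.002 km.
Freeboard = t − d = 11.1 km − 9.002 km = 2.1 km.

2.1 km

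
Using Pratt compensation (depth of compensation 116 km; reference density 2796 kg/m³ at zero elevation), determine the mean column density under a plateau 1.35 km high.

Pratt balance: ρ_ref D = ρ (D + h).
ρ = ρ_ref D/(D + h) = 2796 × 116 km/(116 km + 1.35 km) = 2760 kg/m³.

2760 kg/m³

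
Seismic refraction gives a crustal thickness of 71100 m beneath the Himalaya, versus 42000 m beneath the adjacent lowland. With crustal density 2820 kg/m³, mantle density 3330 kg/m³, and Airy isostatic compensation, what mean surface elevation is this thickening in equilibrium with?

Excess crust Δ = 71100 m − 42000 m = 29100 m, split between elevation h and root r with h + r = Δ.
Airy balance ρ_c h = (ρ_m − ρ_c) r gives r = h ρ_c/(ρ_m − ρ_c), so h (1 + ρ_c/(ρ_m − ρ_c)) = Δ, i.e. h = Δ (ρ_m − ρ_c)/ρ_m.
h = 29100 m × 510/3330 = 4460 m.

4460 m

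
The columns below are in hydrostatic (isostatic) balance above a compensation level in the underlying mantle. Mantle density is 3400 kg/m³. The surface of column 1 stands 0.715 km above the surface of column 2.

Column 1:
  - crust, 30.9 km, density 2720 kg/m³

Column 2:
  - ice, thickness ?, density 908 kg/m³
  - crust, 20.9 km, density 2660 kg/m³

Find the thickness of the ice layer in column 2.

Take the compensation level at the base of the deeper column (depth z_c below the surface of column 1) and equate Σ ρ_i t_i down to z_c; mantle fills any gap and the z_c terms cancel.
Column 1: 30.9×2720 + (z_c − 30.9)×3400
Column 2: 0.715×0 + x×908 + 20.9×2660 + (z_c − 0.715 − 20.9 − x)×3400
The z_c×3400 term appears on both sides and cancels. Collect the known terms of each column as K = Σ(ρt)_known − 3400 × (depth of known layers): K_1 = 84048 − 3400×30.9 = −21012; K_2 = 55594 − 3400×(0.715 + 20.9) = −17897.
Balance: K_1 = K_2 − x×(3400 − 908), so x = (K_2 − K_1)/(3400 − 908) = 3115/2492 = 1.25 km.

1.25 km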